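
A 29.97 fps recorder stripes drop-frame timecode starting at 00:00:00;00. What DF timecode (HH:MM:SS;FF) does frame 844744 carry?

Each 10-minute DF block holds 10 × 60 × 30 − 9 × 2 = 17982 frames. 844744 ÷ 17982 → 46 full blocks, remainder 17572.
Within the partial block the first minute is 1800 frames and each further minute 1798, so 9 further minute boundaries passed. Total skipped labels = 18 × 46 + 2 × 9 = 846.
Non-drop label index = 844744 + 846 = 845590; at 30 labels/s that is 07:49:46:10, i.e. DF 07:49:46;10.

07:49:46;10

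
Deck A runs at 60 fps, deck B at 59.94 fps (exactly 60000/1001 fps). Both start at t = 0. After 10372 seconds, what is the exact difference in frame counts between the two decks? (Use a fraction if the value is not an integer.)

622320/1001 frames

A emits 60 × 10372 = 622320 frames; B emits 60000/1001 × 10372 = 622320000/1001.
Difference = 622320/1001 frames (≈ 621.6983); B is behind A.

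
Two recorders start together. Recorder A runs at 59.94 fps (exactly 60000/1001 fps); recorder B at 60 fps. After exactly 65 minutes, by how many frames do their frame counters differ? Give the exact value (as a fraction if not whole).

18000/77 frames

65 min = 3900 s.
A emits 60000/1001 × 3900 = 18000000/77 frames; B emits 60 × 3900 = 234000.
Difference = 18000/77 frames (≈ 233.7662); B is ahead of A.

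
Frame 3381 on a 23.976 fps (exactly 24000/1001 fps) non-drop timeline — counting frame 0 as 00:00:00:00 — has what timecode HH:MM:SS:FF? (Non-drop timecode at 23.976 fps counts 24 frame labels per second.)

00:02:20:21

3381 ÷ 24 = 140 full seconds, remainder 21 frames.
140 s = 0 h 2 min 20 s.
Timecode: 00:02:20:21.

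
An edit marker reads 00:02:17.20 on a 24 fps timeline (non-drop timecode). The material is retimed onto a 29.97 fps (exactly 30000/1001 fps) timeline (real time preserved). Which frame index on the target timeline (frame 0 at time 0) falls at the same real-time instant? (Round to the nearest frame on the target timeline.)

Source frame index: (0×3600 + 2×60 + 17) × 24 + 20 = 3308.
Real time: 3308 / (24) = 827/6 s.
Target frame: (827/6) × (30000/1001) = 4135000/1001 ≈ 4130.869 → 4131.

frame 4131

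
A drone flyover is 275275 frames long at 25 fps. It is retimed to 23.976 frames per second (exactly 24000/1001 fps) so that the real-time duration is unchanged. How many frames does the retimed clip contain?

264000 frames

Target frames = source frames × (target rate / source rate) = 275275 × (24000/1001)/(25) = 275275 × 960/1001 = 264000.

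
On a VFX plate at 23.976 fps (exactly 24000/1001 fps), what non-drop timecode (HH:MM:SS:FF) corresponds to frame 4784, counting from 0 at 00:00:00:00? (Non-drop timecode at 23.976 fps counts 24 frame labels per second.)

4784 ÷ 24 = 199 full seconds, remainder 8 frames.
199 s = 0 h 3 min 19 s.
Timecode: 00:03:19:08.

00:03:19:08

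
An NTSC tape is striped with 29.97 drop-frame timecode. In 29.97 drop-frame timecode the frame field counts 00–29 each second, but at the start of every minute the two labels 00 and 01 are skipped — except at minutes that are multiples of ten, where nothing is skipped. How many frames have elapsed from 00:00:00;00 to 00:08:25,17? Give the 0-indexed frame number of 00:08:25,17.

As if non-drop at 30 labels/s: (0 × 3600 + 8 × 60 + 25) × 30 + 17 = 15167.
Minute boundaries passed: 8; those not divisible by 10: 8 − 0 = 8; dropped labels = 2 × 8 = 16.
Actual frame index = 15167 − 16 = 15151.

15151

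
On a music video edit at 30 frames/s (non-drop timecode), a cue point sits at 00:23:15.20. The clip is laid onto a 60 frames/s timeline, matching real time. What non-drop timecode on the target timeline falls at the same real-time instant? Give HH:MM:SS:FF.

Source frame index: (0×3600 + 23×60 + 15) × 30 + 20 = 41870.
Real time: 41870 / (30) = 4187/3 s.
Target frame: (4187/3) × (60) = 83740.
At 60 labels/s: frame 83740 → 00:23:15:40.

00:23:15:40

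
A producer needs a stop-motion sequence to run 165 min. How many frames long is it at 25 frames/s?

165 min = 9900 s.
Frames = 9900 × 25 = 247500.

247500 frames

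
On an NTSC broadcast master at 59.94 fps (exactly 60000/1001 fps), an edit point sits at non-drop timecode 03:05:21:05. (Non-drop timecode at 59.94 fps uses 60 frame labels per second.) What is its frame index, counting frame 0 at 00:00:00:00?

Total seconds to the label: (3 × 3600 + 5 × 60 + 21) = 11121.
Frame index = 11121 × 60 + 5 = 667265.

frame 667265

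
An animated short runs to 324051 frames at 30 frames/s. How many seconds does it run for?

10801.7 seconds

Running time = 324051 / (30) = 10801.7 s.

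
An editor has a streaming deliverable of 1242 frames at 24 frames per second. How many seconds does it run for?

51.75 seconds

Running time = 1242 / (24) = 51.75 s.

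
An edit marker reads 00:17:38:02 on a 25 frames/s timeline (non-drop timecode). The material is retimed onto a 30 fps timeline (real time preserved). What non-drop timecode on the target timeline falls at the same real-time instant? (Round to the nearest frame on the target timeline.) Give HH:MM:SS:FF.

Source frame index: (0×3600 + 17×60 + 38) × 25 + 2 = 26452.
Real time: 26452 / (25) = 26452/25 s.
Target frame: (26452/25) × (30) = 158712/5 ≈ 31742.400 → 31742.
At 30 labels/s: frame 31742 → 00:17:38:02.

00:17:38:02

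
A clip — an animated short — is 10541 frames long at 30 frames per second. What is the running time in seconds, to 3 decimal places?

351.367 seconds

Running time = 10541 × 1/30 = 10541/30 s ≈ 351.367 s.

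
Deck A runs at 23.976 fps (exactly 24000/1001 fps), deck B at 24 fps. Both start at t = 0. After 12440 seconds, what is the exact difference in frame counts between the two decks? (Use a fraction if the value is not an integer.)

A emits 24000/1001 × 12440 = 298560000/1001 frames; B emits 24 × 12440 = 298560.
Difference = 298560/1001 frames (≈ 298.2617); B is ahead of A.

298560/1001 frames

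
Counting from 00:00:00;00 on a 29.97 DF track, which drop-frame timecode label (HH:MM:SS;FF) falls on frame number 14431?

Ten DF minutes hold 17982 frames, so frame 14431 lies in block 0 (frames 0–17981) with 14431 frames into that block.
The block's first minute is 1800 frames and the rest 1798 each; 14431 frames reaches minute 8, so 0 × 18 + 8 × 2 = 16 labels have been skipped so far.
Adding those back, label number 14431 + 16 = 14447 at 30 labels/s is 481 s + 17 f = 0 h 8 min 1 s frame 17, i.e. 00:08:01;17.

00:08:01;17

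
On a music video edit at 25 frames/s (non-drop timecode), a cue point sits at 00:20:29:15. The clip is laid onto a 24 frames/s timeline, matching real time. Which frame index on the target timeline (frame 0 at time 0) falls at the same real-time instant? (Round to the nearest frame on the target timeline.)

frame 29510

Source frame index: (0×3600 + 20×60 + 29) × 25 + 15 = 30740.
Real time: 30740 / (25) = 6148/5 s.
Target frame: (6148/5) × (24) = 147552/5 ≈ 29510.400 → 29510.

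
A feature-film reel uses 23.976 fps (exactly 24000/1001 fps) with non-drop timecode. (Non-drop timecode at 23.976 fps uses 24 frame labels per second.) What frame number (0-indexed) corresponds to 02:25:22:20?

Total seconds to the label: (2 × 3600 + 25 × 60 + 22) = 8722.
Frame index = 8722 × 24 + 20 = 209348.

frame 209348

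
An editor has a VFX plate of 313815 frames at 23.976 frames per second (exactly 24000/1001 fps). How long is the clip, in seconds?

13088.700625 seconds

Running time = 313815 / (24000/1001) = 13088.700625 s.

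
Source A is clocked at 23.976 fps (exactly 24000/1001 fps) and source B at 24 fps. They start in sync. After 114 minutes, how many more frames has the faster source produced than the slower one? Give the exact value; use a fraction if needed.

164160/1001 frames

114 min = 6840 s.
A emits 24000/1001 × 6840 = 164160000/1001 frames; B emits 24 × 6840 = 164160.
Difference = 164160/1001 frames (≈ 163.9960); B is ahead of A.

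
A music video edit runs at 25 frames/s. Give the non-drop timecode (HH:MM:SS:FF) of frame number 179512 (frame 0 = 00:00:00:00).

179512 ÷ 25 = 7180 full seconds, remainder 12 frames.
7180 s = 1 h 59 min 40 s.
Timecode: 01:59:40:12.

01:59:40:12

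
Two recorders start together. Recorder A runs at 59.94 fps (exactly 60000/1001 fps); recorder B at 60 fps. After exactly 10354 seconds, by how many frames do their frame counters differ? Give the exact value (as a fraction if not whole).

A emits 60000/1001 × 10354 = 621240000/1001 frames; B emits 60 × 10354 = 621240.
Difference = 621240/1001 frames (≈ 620.6194); B is ahead of A.

621240/1001 frames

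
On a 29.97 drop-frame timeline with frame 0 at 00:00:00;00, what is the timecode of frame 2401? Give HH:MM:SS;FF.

Each 10-minute DF block holds 10 × 60 × 30 − 9 × 2 = 17982 frames. 2401 ÷ 17982 → 0 full blocks, remainder 2401.
Within the partial block the first minute is 1800 frames and each further minute 1798, so 1 further minute boundary passed. Total skipped labels = 18 × 0 + 2 × 1 = 2.
Non-drop label index = 2401 + 2 = 2403; at 30 labels/s that is 00:01:20:03, i.e. DF 00:01:20;03.

00:01:20;03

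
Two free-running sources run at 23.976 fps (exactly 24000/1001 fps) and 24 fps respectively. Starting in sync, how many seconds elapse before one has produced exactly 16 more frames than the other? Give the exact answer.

2002/3 seconds

The gap grows by |24 − 24000/1001| = 24/1001 frames per second.
Time for a 16-frame gap: 16 ÷ (24/1001) = 2002/3 s.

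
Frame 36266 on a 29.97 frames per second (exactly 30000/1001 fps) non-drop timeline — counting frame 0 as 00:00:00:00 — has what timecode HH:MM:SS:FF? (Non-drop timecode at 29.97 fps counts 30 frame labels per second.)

00:20:08:26

36266 ÷ 30 = 1208 full seconds, remainder 26 frames.
1208 s = 0 h 20 min 8 s.
Timecode: 00:20:08:26.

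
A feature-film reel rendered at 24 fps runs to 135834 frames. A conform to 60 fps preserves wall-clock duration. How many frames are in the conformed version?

339585 frames

Target frames = source frames × (target rate / source rate) = 135834 × (60)/(24) = 135834 × 5/2 = 339585.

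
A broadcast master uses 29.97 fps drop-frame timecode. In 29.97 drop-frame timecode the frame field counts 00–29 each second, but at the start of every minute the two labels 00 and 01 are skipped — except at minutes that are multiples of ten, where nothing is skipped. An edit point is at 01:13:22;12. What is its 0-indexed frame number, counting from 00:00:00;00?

131940

As if non-drop at 30 labels/s: (1 × 3600 + 13 × 60 + 22) × 30 + 12 = 132072.
Minute boundaries passed: 73; those not divisible by 10: 73 − 7 = 66; dropped labels = 2 × 66 = 132.
Actual frame index = 132072 − 132 = 131940.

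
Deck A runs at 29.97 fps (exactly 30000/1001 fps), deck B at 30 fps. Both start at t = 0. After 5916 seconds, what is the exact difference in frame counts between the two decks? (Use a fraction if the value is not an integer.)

A emits 30000/1001 × 5916 = 177480000/1001 frames; B emits 30 × 5916 = 177480.
Difference = 177480/1001 frames (≈ 177.3027); B is ahead of A.

177480/1001 frames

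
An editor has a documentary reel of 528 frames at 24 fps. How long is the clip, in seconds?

Running time = 528 / (24) = 22 s.

22 seconds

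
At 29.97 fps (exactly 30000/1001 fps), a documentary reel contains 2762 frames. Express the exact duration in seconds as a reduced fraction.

Running time = 2762 ÷ (30000/1001) = 2762 × 1001/30000 = 1382381/15000 s.

1382381/15000 seconds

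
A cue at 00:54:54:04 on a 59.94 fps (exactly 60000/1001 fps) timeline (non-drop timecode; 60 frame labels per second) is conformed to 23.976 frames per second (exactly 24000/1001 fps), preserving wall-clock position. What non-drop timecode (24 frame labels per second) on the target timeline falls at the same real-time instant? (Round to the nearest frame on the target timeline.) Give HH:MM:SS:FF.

Source frame index: (0×3600 + 54×60 + 54) × 60 + 4 = 197644.
Real time: 197644 / (60000/1001) = 49460411/15000 s.
Target frame: (49460411/15000) × (24000/1001) = 395288/5 ≈ 79057.600 → 79058.
At 24 labels/s: frame 79058 → 00:54:54:02.

00:54:54:02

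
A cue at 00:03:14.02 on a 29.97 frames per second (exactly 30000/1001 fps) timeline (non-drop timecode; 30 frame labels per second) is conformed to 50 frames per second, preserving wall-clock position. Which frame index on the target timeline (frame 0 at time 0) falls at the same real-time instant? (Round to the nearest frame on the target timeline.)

frame 9713

Source frame index: (0×3600 + 3×60 + 14) × 30 + 2 = 5822.
Real time: 5822 / (30000/1001) = 2913911/15000 s.
Target frame: (2913911/15000) × (50) = 2913911/300 ≈ 9713.037 → 9713.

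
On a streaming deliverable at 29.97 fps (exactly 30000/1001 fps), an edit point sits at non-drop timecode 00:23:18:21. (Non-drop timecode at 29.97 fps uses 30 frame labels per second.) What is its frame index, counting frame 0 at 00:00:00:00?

41961

Total seconds to the label: (0 × 3600 + 23 × 60 + 18) = 1398.
Frame index = 1398 × 30 + 21 = 41961.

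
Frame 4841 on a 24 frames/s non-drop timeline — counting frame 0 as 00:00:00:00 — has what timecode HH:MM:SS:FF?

00:03:21:17

4841 ÷ 24 = 201 full seconds, remainder 17 frames.
201 s = 0 h 3 min 21 s.
Timecode: 00:03:21:17.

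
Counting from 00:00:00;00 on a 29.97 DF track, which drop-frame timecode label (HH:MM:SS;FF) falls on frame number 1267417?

11:44:49;15

Ten DF minutes hold 17982 frames, so frame 1267417 lies in block 70 (frames 1258740–1276721) with 8677 frames into that block.
The block's first minute is 1800 frames and the rest 1798 each; 8677 frames reaches minute 4, so 70 × 18 + 4 × 2 = 1268 labels have been skipped so far.
Adding those back, label number 1267417 + 1268 = 1268685 at 30 labels/s is 42289 s + 15 f = 11 h 44 min 49 s frame 15, i.e. 11:44:49;15.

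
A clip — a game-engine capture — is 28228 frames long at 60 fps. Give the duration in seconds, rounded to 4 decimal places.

470.4667 seconds

Running time = 28228 × 1/60 = 7057/15 s ≈ 470.4667 s.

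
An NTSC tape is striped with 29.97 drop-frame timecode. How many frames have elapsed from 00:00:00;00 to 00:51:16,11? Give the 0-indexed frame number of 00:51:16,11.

As if non-drop at 30 labels/s: (0 × 3600 + 51 × 60 + 16) × 30 + 11 = 92291.
Minute boundaries passed: 51; those not divisible by 10: 51 − 5 = 46; dropped labels = 2 × 46 = 92.
Actual frame index = 92291 − 92 = 92199.

92199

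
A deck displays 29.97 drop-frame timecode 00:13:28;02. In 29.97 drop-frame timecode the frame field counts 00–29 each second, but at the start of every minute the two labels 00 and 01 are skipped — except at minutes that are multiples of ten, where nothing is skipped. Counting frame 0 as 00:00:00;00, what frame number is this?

Complete 10-minute blocks: 1, each 17982 frames → 17982.
Remaining 3 whole minutes in the current block: 1800 + 2 × 1798 = 5396 frames.
Within the current minute: 28 × 30 + 2 − 2 = 840 (labels ;00/;01 skipped at this minute). Total = 17982 + 5396 + 840 = 24218.

24218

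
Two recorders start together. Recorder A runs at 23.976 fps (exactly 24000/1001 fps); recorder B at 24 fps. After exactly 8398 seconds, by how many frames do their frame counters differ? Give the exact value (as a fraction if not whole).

A emits 24000/1001 × 8398 = 15504000/77 frames; B emits 24 × 8398 = 201552.
Difference = 15504/77 frames (≈ 201.3506); B is ahead of A.

15504/77 frames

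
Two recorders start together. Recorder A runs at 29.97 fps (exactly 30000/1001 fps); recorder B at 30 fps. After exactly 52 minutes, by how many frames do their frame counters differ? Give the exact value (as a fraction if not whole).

52 min = 3120 s.
A emits 30000/1001 × 3120 = 7200000/77 frames; B emits 30 × 3120 = 93600.
Difference = 7200/77 frames (≈ 93.5065); B is ahead of A.

7200/77 frames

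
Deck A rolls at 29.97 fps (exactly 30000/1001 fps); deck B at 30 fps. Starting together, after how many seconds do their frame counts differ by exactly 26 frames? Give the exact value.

The gap grows by |30 − 30000/1001| = 30/1001 frames per second.
Time for a 26-frame gap: 26 ÷ (30/1001) = 13013/15 s.

13013/15 seconds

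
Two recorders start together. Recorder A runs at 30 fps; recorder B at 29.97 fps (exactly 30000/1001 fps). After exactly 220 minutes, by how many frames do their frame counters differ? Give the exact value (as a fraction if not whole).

220 min = 13200 s.
A emits 30 × 13200 = 396000 frames; B emits 30000/1001 × 13200 = 36000000/91.
Difference = 36000/91 frames (≈ 395.6044); B is behind A.

36000/91 frames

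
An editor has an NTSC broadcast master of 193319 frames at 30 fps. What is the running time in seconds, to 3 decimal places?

Running time = 193319 × 1/30 = 193319/30 s ≈ 6443.967 s.

6443.967 seconds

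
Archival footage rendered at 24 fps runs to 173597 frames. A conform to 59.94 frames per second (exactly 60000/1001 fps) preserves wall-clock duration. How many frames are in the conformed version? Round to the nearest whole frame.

Frames at target rate = 173597 × (60000/1001) / (24) = 433992500/1001 ≈ 433558.941.
Nearest whole frame: 433559.

433559 frames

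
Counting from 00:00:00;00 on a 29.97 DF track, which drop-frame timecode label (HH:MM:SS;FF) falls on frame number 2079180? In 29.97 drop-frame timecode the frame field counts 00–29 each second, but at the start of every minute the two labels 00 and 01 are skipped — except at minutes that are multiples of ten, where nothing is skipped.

Ten DF minutes hold 17982 frames, so frame 2079180 lies in block 115 (frames 2067930–2085911) with 11250 frames into that block.
The block's first minute is 1800 frames and the rest 1798 each; 11250 frames reaches minute 6, so 115 × 18 + 6 × 2 = 2082 labels have been skipped so far.
Adding those back, label number 2079180 + 2082 = 2081262 at 30 labels/s is 69375 s + 12 f = 19 h 16 min 15 s frame 12, i.e. 19:16:15;12.

19:16:15;12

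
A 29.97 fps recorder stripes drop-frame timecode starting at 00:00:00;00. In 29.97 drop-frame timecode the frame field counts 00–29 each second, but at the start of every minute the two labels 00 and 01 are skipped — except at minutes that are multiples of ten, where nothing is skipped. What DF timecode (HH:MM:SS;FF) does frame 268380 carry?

Ten DF minutes hold 17982 frames, so frame 268380 lies in block 14 (frames 251748–269729) with 16632 frames into that block.
The block's first minute is 1800 frames and the rest 1798 each; 16632 frames reaches minute 9, so 14 × 18 + 9 × 2 = 270 labels have been skipped so far.
Adding those back, label number 268380 + 270 = 268650 at 30 labels/s is 8955 s + 0 f = 2 h 29 min 15 s frame 0, i.e. 02:29:15;00.

02:29:15;00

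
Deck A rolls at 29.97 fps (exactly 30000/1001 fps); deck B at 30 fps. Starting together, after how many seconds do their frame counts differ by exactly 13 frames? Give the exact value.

The gap grows by |30 − 30000/1001| = 30/1001 frames per second.
Time for a 13-frame gap: 13 ÷ (30/1001) = 13013/30 s.

13013/30 seconds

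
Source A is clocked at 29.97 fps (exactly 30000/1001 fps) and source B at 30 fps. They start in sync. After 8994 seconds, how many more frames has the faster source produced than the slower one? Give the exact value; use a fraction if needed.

269820/1001 frames

A emits 30000/1001 × 8994 = 269820000/1001 frames; B emits 30 × 8994 = 269820.
Difference = 269820/1001 frames (≈ 269.5504); B is ahead of A.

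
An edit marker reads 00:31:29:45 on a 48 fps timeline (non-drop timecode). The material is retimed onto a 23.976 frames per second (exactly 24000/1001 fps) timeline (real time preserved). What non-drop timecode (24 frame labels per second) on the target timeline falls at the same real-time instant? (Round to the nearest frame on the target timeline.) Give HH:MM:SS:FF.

Source frame index: (0×3600 + 31×60 + 29) × 48 + 45 = 90717.
Real time: 90717 / (48) = 30239/16 s.
Target frame: (30239/16) × (24000/1001) = 4123500/91 ≈ 45313.187 → 45313.
At 24 labels/s: frame 45313 → 00:31:28:01.

00:31:28:01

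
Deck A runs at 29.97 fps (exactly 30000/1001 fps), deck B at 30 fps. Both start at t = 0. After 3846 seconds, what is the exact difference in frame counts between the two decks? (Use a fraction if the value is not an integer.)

115380/1001 frames

A emits 30000/1001 × 3846 = 115380000/1001 frames; B emits 30 × 3846 = 115380.
Difference = 115380/1001 frames (≈ 115.2647); B is ahead of A.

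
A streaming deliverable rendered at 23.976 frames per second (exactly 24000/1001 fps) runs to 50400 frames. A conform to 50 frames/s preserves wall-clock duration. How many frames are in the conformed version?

Target frames = source frames × (target rate / source rate) = 50400 × (50)/(24000/1001) = 50400 × 1001/480 = 105105.

105105 frames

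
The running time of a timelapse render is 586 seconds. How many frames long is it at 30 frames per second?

Frames = 586 × 30 = 17580.

17580 frames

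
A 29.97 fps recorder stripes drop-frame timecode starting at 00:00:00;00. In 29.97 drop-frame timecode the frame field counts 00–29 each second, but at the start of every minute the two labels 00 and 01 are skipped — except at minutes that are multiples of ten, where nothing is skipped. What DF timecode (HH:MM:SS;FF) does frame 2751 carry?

00:01:31;23

Each 10-minute DF block holds 10 × 60 × 30 − 9 × 2 = 17982 frames. 2751 ÷ 17982 → 0 full blocks, remainder 2751.
Within the partial block the first minute is 1800 frames and each further minute 1798, so 1 further minute boundary passed. Total skipped labels = 18 × 0 + 2 × 1 = 2.
Non-drop label index = 2751 + 2 = 2753; at 30 labels/s that is 00:01:31:23, i.e. DF 00:01:31;23.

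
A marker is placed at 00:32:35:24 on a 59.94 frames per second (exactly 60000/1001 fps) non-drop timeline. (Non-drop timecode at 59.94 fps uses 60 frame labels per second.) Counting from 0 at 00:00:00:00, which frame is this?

117324

Total seconds to the label: (0 × 3600 + 32 × 60 + 35) = 1955.
Frame index = 1955 × 60 + 24 = 117324.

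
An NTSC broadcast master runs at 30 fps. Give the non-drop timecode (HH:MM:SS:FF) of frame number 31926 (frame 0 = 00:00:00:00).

31926 ÷ 30 = 1064 full seconds, remainder 6 frames.
1064 s = 0 h 17 min 44 s.
Timecode: 00:17:44:06.

00:17:44:06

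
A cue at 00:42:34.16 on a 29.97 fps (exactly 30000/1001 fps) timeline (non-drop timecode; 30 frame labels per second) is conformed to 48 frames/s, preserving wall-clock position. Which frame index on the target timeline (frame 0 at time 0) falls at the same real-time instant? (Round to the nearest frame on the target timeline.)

frame 122740

Source frame index: (0×3600 + 42×60 + 34) × 30 + 16 = 76636.
Real time: 76636 / (30000/1001) = 19178159/7500 s.
Target frame: (19178159/7500) × (48) = 76712636/625 ≈ 122740.218 → 122740.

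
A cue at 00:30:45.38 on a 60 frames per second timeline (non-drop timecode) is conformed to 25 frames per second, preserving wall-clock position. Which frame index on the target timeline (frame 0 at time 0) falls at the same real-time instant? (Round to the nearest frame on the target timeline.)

Source frame index: (0×3600 + 30×60 + 45) × 60 + 38 = 110738.
Real time: 110738 / (60) = 55369/30 s.
Target frame: (55369/30) × (25) = 276845/6 ≈ 46140.833 → 46141.

frame 46141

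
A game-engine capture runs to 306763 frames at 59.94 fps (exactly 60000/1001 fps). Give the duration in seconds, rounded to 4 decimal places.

5117.8294 seconds

Running time = 306763 × 1001/60000 = 307069763/60000 s ≈ 5117.8294 s.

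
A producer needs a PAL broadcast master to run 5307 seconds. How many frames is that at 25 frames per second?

132675 frames

Frames = 5307 × 25 = 132675.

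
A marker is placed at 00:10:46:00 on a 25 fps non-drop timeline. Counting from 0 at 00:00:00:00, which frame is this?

frame 16150

Total seconds to the label: (0 × 3600 + 10 × 60 + 46) = 646.
Frame index = 646 × 25 + 0 = 16150.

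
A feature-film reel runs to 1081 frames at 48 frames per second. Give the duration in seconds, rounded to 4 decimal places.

Running time = 1081 × 1/48 = 1081/48 s ≈ 22.5208 s.

22.5208 seconds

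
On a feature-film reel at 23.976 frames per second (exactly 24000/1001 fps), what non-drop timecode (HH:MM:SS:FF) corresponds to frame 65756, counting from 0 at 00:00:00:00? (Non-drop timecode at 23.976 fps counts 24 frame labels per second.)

00:45:39:20

65756 ÷ 24 = 2739 full seconds, remainder 20 frames.
2739 s = 0 h 45 min 39 s.
Timecode: 00:45:39:20.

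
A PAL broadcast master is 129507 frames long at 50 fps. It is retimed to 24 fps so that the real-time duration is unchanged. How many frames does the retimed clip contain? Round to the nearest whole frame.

62163 frames

Frames at target rate = 129507 × (24) / (50) = 1554084/25 ≈ 62163.360.
Nearest whole frame: 62163.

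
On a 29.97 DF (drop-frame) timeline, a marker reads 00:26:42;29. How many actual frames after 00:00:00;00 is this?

48041

Complete 10-minute blocks: 2, each 17982 frames → 35964.
Remaining 6 whole minutes in the current block: 1800 + 5 × 1798 = 10790 frames.
Within the current minute: 42 × 30 + 29 − 2 = 1287 (labels ;00/;01 skipped at this minute). Total = 35964 + 10790 + 1287 = 48041.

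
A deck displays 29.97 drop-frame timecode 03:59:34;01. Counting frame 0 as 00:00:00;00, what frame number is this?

430789

As if non-drop at 30 labels/s: (3 × 3600 + 59 × 60 + 34) × 30 + 1 = 431221.
Minute boundaries passed: 239; those not divisible by 10: 239 − 23 = 216; dropped labels = 2 × 216 = 432.
Actual frame index = 431221 − 432 = 430789.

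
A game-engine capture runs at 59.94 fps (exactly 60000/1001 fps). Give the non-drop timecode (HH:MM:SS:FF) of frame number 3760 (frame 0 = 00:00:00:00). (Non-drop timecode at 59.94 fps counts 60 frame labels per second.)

00:01:02:40

3760 ÷ 60 = 62 full seconds, remainder 40 frames.
62 s = 0 h 1 min 2 s.
Timecode: 00:01:02:40.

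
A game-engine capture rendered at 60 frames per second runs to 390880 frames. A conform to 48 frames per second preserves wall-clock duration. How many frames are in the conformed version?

Target frames = source frames × (target rate / source rate) = 390880 × (48)/(60) = 390880 × 4/5 = 312704.

312704 frames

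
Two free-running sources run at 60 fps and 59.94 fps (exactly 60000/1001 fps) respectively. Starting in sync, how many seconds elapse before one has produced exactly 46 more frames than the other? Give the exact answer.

The gap grows by |60000/1001 − 60| = 60/1001 frames per second.
Time for a 46-frame gap: 46 ÷ (60/1001) = 23023/30 s.

23023/30 seconds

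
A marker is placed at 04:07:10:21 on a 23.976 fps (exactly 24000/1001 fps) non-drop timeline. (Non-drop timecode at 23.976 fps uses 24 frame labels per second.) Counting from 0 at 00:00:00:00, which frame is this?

355941

Total seconds to the label: (4 × 3600 + 7 × 60 + 10) = 14830.
Frame index = 14830 × 24 + 21 = 355941.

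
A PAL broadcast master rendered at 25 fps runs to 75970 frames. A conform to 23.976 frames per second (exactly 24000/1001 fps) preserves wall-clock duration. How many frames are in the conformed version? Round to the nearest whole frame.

Frames at target rate = 75970 × (24000/1001) / (25) = 72931200/1001 ≈ 72858.342.
Nearest whole frame: 72858.

72858 frames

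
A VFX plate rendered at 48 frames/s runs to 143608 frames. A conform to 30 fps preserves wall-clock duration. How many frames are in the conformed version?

Target frames = source frames × (target rate / source rate) = 143608 × (30)/(48) = 143608 × 5/8 = 89755.

89755 frames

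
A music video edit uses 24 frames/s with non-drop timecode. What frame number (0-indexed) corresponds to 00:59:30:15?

85695

Total seconds to the label: (0 × 3600 + 59 × 60 + 30) = 3570.
Frame index = 3570 × 24 + 15 = 85695.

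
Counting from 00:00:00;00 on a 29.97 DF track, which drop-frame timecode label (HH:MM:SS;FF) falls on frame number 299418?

02:46:30;18

Each 10-minute DF block holds 10 × 60 × 30 − 9 × 2 = 17982 frames. 299418 ÷ 17982 → 16 full blocks, remainder 11706.
Within the partial block the first minute is 1800 frames and each further minute 1798, so 6 further minute boundaries passed. Total skipped labels = 18 × 16 + 2 × 6 = 300.
Non-drop label index = 299418 + 300 = 299718; at 30 labels/s that is 02:46:30:18, i.e. DF 02:46:30;18.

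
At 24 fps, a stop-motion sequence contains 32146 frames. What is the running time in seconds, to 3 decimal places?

Running time = 32146 × 1/24 = 16073/12 s ≈ 1339.417 s.

1339.417 seconds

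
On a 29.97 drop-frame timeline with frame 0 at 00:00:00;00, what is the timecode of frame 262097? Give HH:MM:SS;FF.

02:25:45;09

Ten DF minutes hold 17982 frames, so frame 262097 lies in block 14 (frames 251748–269729) with 10349 frames into that block.
The block's first minute is 1800 frames and the rest 1798 each; 10349 frames reaches minute 5, so 14 × 18 + 5 × 2 = 262 labels have been skipped so far.
Adding those back, label number 262097 + 262 = 262359 at 30 labels/s is 8745 s + 9 f = 2 h 25 min 45 s frame 9, i.e. 02:25:45;09.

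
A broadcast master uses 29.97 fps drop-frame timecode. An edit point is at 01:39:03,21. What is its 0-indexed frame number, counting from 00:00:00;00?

178131

Complete 10-minute blocks: 9, each 17982 frames → 161838.
Remaining 9 whole minutes in the current block: 1800 + 8 × 1798 = 16184 frames.
Within the current minute: 3 × 30 + 21 − 2 = 109 (labels ;00/;01 skipped at this minute). Total = 161838 + 16184 + 109 = 178131.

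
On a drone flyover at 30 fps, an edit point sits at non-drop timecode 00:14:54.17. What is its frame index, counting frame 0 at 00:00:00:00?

26837

Total seconds to the label: (0 × 3600 + 14 × 60 + 54) = 894.
Frame index = 894 × 30 + 17 = 26837.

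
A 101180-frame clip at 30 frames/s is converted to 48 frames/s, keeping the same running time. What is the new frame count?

Target frames = source frames × (target rate / source rate) = 101180 × (48)/(30) = 101180 × 8/5 = 161888.

161888 frames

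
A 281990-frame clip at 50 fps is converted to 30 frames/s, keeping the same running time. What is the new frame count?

169194 frames

Target frames = source frames × (target rate / source rate) = 281990 × (30)/(50) = 281990 × 3/5 = 169194.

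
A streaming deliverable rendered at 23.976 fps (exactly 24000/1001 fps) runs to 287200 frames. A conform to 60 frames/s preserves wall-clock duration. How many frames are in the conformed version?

Target frames = source frames × (target rate / source rate) = 287200 × (60)/(24000/1001) = 287200 × 1001/400 = 718718.

718718 frames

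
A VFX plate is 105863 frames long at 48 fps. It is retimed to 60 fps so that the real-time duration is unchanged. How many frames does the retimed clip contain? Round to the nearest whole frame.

Frames at target rate = 105863 × (60) / (48) = 529315/4 ≈ 132328.750.
Nearest whole frame: 132329.

132329 frames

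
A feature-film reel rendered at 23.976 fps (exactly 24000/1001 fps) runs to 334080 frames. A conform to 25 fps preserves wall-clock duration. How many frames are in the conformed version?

Target frames = source frames × (target rate / source rate) = 334080 × (25)/(24000/1001) = 334080 × 1001/960 = 348348.

348348 frames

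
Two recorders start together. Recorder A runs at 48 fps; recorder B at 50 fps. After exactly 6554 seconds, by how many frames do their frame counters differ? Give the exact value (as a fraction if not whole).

13108 frames

A emits 48 × 6554 = 314592 frames; B emits 50 × 6554 = 327700.
Difference = 13108 frames; B is ahead of A.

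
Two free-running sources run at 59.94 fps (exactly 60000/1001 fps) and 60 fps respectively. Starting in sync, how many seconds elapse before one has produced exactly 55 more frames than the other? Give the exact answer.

The gap grows by |60 − 60000/1001| = 60/1001 frames per second.
Time for a 55-frame gap: 55 ÷ (60/1001) = 11011/12 s.

11011/12 seconds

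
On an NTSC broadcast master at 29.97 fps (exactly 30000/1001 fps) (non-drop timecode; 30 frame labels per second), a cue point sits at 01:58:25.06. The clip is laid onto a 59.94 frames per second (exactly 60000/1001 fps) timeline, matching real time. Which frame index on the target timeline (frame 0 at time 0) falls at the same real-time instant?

Source frame index: (1×3600 + 58×60 + 25) × 30 + 6 = 213156.
Real time: 213156 / (30000/1001) = 17780763/2500 s.
Target frame: (17780763/2500) × (60000/1001) = 426312.

frame 426312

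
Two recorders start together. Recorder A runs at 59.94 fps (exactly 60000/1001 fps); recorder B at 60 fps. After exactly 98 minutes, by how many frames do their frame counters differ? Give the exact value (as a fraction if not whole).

50400/143 frames

98 min = 5880 s.
A emits 60000/1001 × 5880 = 50400000/143 frames; B emits 60 × 5880 = 352800.
Difference = 50400/143 frames (≈ 352.4476); B is ahead of A.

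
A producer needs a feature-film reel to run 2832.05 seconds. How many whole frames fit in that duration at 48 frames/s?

135938 frames

Frames = 2832.05 × 48 = 679692/5 ≈ 135938.4000.
Complete frames: 135938.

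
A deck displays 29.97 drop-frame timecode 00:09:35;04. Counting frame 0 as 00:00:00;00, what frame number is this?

As if non-drop at 30 labels/s: (0 × 3600 + 9 × 60 + 35) × 30 + 4 = 17254.
Minute boundaries passed: 9; those not divisible by 10: 9 − 0 = 9; dropped labels = 2 × 9 = 18.
Actual frame index = 17254 − 18 = 17236.

17236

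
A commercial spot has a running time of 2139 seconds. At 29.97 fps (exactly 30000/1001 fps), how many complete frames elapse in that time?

Frames = 2139 × 30000/1001 = 64170000/1001 ≈ 64105.8941.
Complete frames: 64105.

64105 frames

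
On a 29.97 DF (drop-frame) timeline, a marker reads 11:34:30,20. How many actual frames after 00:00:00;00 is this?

As if non-drop at 30 labels/s: (11 × 3600 + 34 × 60 + 30) × 30 + 20 = 1250120.
Minute boundaries passed: 694; those not divisible by 10: 694 − 69 = 625; dropped labels = 2 × 625 = 1250.
Actual frame index = 1250120 − 1250 = 1248870.

1248870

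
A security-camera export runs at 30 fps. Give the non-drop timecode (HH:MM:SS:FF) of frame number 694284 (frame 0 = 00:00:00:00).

694284 ÷ 30 = 23142 full seconds, remainder 24 frames.
23142 s = 6 h 25 min 42 s.
Timecode: 06:25:42:24.

06:25:42:24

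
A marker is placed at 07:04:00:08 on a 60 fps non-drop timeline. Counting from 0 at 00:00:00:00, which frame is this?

Total seconds to the label: (7 × 3600 + 4 × 60 + 0) = 25440.
Frame index = 25440 × 60 + 8 = 1526408.

frame 1526408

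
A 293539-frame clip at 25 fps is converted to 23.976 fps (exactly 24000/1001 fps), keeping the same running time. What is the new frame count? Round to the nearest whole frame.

281516 frames

Frames at target rate = 293539 × (24000/1001) / (25) = 281797440/1001 ≈ 281515.924.
Nearest whole frame: 281516.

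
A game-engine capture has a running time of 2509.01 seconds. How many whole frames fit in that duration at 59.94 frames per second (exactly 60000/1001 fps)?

150390 frames

Frames = 2509.01 × 60000/1001 = 21505800/143 ≈ 150390.2098.
Complete frames: 150390.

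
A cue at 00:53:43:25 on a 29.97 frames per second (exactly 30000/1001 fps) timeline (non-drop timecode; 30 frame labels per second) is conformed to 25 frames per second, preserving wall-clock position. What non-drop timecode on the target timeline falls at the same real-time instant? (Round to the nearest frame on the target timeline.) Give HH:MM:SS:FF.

00:53:47:01

Source frame index: (0×3600 + 53×60 + 43) × 30 + 25 = 96715.
Real time: 96715 / (30000/1001) = 19362343/6000 s.
Target frame: (19362343/6000) × (25) = 19362343/240 ≈ 80676.429 → 80676.
At 25 labels/s: frame 80676 → 00:53:47:01.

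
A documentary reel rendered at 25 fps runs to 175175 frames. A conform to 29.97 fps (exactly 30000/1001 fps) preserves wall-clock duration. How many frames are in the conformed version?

Target frames = source frames × (target rate / source rate) = 175175 × (30000/1001)/(25) = 175175 × 1200/1001 = 210000.

210000 frames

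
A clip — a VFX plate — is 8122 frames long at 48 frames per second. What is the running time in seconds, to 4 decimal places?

Running time = 8122 × 1/48 = 4061/24 s ≈ 169.2083 s.

169.2083 seconds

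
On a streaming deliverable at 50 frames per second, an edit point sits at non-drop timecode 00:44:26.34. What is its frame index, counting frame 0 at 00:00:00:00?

133334

Total seconds to the label: (0 × 3600 + 44 × 60 + 26) = 2666.
Frame index = 2666 × 50 + 34 = 133334.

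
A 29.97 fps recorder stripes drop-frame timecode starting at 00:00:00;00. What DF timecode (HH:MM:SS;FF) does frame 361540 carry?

Ten DF minutes hold 17982 frames, so frame 361540 lies in block 20 (frames 359640–377621) with 1900 frames into that block.
The block's first minute is 1800 frames and the rest 1798 each; 1900 frames reaches minute 1, so 20 × 18 + 1 × 2 = 362 labels have been skipped so far.
Adding those back, label number 361540 + 362 = 361902 at 30 labels/s is 12063 s + 12 f = 3 h 21 min 3 s frame 12, i.e. 03:21:03;12.

03:21:03;12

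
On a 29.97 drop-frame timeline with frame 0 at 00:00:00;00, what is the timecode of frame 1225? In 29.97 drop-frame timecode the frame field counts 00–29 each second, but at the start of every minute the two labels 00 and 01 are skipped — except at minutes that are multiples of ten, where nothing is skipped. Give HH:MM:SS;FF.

00:00:40;25

Ten DF minutes hold 17982 frames, so frame 1225 lies in block 0 (frames 0–17981) with 1225 frames into that block.
The block's first minute is 1800 frames and the rest 1798 each; 1225 frames reaches minute 0, so 0 × 18 + 0 × 2 = 0 labels have been skipped so far.
Adding those back, label number 1225 + 0 = 1225 at 30 labels/s is 40 s + 25 f = 0 h 0 min 40 s frame 25, i.e. 00:00:40;25.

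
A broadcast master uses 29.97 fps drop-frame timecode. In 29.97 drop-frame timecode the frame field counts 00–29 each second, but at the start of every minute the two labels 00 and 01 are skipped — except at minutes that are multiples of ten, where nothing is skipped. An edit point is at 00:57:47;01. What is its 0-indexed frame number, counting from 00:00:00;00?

As if non-drop at 30 labels/s: (0 × 3600 + 57 × 60 + 47) × 30 + 1 = 104011.
Minute boundaries passed: 57; those not divisible by 10: 57 − 5 = 52; dropped labels = 2 × 52 = 104.
Actual frame index = 104011 − 104 = 103907.

103907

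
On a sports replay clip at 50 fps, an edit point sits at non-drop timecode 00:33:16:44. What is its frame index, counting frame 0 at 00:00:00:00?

Total seconds to the label: (0 × 3600 + 33 × 60 + 16) = 1996.
Frame index = 1996 × 50 + 44 = 99844.

frame 99844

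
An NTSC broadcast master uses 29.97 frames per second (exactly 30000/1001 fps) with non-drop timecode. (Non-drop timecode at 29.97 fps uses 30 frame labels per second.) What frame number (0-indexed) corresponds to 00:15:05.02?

frame 27152

Total seconds to the label: (0 × 3600 + 15 × 60 + 5) = 905.
Frame index = 905 × 30 + 2 = 27152.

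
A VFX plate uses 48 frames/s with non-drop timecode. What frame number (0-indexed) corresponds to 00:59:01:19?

169987

Total seconds to the label: (0 × 3600 + 59 × 60 + 1) = 3541.
Frame index = 3541 × 48 + 19 = 169987.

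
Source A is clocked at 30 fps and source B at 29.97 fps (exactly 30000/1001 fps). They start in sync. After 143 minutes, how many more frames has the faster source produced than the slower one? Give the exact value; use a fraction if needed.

1800/7 frames

143 min = 8580 s.
A emits 30 × 8580 = 257400 frames; B emits 30000/1001 × 8580 = 1800000/7.
Difference = 1800/7 frames (≈ 257.1429); B is behind A.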